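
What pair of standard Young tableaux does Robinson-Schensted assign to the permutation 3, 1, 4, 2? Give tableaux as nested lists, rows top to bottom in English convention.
P = [[1, 2], [3, 4]], Q = [[1, 3], [2, 4]]

Insert each entry of the permutation into P by Schensted row insertion, recording in Q the position of each new cell.

Insert 3: appended to row 1. P = [[3]].
Insert 1: 1 bumps 3 from row 1; 3 starts row 2. P = [[1], [3]].
Insert 4: appended to row 1. P = [[1, 4], [3]].
Insert 2: 2 bumps 4 from row 1; 4 appends to row 2. P = [[1, 2], [3, 4]].

So P = [[1, 2], [3, 4]], Q = [[1, 3], [2, 4]].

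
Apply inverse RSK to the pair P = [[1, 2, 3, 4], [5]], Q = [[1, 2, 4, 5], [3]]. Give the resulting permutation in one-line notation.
Reverse the RSK construction: for i from n down to 1, find the cell of Q containing i, remove the entry at that cell from P, and reverse-bump it up through P; the value ejected from row 1 is w(i).

Step i=5: Q has 5 at row 1, column 4; remove that cell from P, ejecting 4. So w(5) = 4. P is now [[1, 2, 3], [5]].
Step i=4: Q has 4 at row 1, column 3; remove that cell from P, ejecting 3. So w(4) = 3. P is now [[1, 2], [5]].
Step i=3: Q has 3 at row 2, column 1; remove 5 from row 2 of P and reverse-bump: 5 enters row 1 and ejects 2. So w(3) = 2. P is now [[1, 5]].
Step i=2: Q has 2 at row 1, column 2; remove that cell from P, ejecting 5. So w(2) = 5. P is now [[1]].
Step i=1: Q has 1 at row 1, column 1; remove that cell from P, ejecting 1. So w(1) = 1. P is now [].

So w = 1 5 2 3 4.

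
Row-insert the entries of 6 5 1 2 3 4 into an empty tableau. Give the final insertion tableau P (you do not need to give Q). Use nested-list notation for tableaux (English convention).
P = [[1, 2, 3, 4], [5], [6]]

Insert 6: appended to row 1. P = [[6]].
Insert 5: 5 bumps 6 from row 1; 6 starts row 2. P = [[5], [6]].
Insert 1: 1 bumps 5 from row 1; 5 bumps 6 from row 2; 6 starts row 3. P = [[1], [5], [6]].
Insert 2: appended to row 1. P = [[1, 2], [5], [6]].
Insert 3: appended to row 1. P = [[1, 2, 3], [5], [6]].
Insert 4: appended to row 1. P = [[1, 2, 3, 4], [5], [6]].

So P = [[1, 2, 3, 4], [5], [6]].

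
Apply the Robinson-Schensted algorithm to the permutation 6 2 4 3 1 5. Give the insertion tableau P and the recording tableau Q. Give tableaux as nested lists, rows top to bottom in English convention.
Insert each entry of the permutation into P by Schensted row insertion, recording in Q the position of each new cell.

Insert 6: appended to row 1. P = [[6]], Q = [[1]].
Insert 2: 2 bumps 6 from row 1; 6 starts row 2. P = [[2], [6]], Q = [[1], [2]].
Insert 4: appended to row 1. P = [[2, 4], [6]], Q = [[1, 3], [2]].
Insert 3: 3 bumps 4 from row 1; 4 bumps 6 from row 2; 6 starts row 3. P = [[2, 3], [4], [6]], Q = [[1, 3], [2], [4]].
Insert 1: 1 bumps 2 from row 1; 2 bumps 4 from row 2; 4 bumps 6 from row 3; 6 starts row 4. P = [[1, 3], [2], [4], [6]], Q = [[1, 3], [2], [4], [5]].
Insert 5: appended to row 1. P = [[1, 3, 5], [2], [4], [6]], Q = [[1, 3, 6], [2], [4], [5]].

So P = [[1, 3, 5], [2], [4], [6]], Q = [[1, 3, 6], [2], [4], [5]].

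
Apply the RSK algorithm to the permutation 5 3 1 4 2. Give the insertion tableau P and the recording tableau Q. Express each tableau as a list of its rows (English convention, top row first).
Insert each entry of the permutation into P by Schensted row insertion, recording in Q the position of each new cell.

Insert 5: appended to row 1. P = [[5]].
Insert 3: 3 bumps 5 from row 1; 5 starts row 2. P = [[3], [5]].
Insert 1: 1 bumps 3 from row 1; 3 bumps 5 from row 2; 5 starts row 3. P = [[1], [3], [5]].
Insert 4: appended to row 1. P = [[1, 4], [3], [5]].
Insert 2: 2 bumps 4 from row 1; 4 appends to row 2. P = [[1, 2], [3, 4], [5]].

So P = [[1, 2], [3, 4], [5]], Q = [[1, 4], [2, 5], [3]].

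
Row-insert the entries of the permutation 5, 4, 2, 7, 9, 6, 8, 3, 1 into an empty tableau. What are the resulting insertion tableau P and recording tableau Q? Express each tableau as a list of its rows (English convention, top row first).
P = [[1, 3, 8], [2, 6, 9], [4, 7], [5]], Q = [[1, 4, 5], [2, 6, 7], [3, 8], [9]]

Insert each entry of the permutation into P by Schensted row insertion, recording in Q the position of each new cell.

After inserting 5: P = [[5]].
After inserting 4: P = [[4], [5]].
After inserting 2: P = [[2], [4], [5]].
After inserting 7: P = [[2, 7], [4], [5]].
After inserting 9: P = [[2, 7, 9], [4], [5]].
After inserting 6: P = [[2, 6, 9], [4, 7], [5]].
After inserting 8: P = [[2, 6, 8], [4, 7, 9], [5]].
After inserting 3: P = [[2, 3, 8], [4, 6, 9], [5, 7]].
After inserting 1: P = [[1, 3, 8], [2, 6, 9], [4, 7], [5]].

So P = [[1, 3, 8], [2, 6, 9], [4, 7], [5]], Q = [[1, 4, 5], [2, 6, 7], [3, 8], [9]].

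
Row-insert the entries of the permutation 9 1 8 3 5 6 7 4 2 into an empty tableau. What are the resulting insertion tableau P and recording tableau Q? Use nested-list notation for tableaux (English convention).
Insert each entry of the permutation into P by Schensted row insertion, recording in Q the position of each new cell.

Insert 9: appended to row 1. P = [[9]].
Insert 1: 1 bumps 9 from row 1; 9 starts row 2. P = [[1], [9]].
Insert 8: appended to row 1. P = [[1, 8], [9]].
Insert 3: 3 bumps 8 from row 1; 8 bumps 9 from row 2; 9 starts row 3. P = [[1, 3], [8], [9]].
Insert 5: appended to row 1. P = [[1, 3, 5], [8], [9]].
Insert 6: appended to row 1. P = [[1, 3, 5, 6], [8], [9]].
Insert 7: appended to row 1. P = [[1, 3, 5, 6, 7], [8], [9]].
Insert 4: 4 bumps 5 from row 1; 5 bumps 8 from row 2; 8 bumps 9 from row 3; 9 starts row 4. P = [[1, 3, 4, 6, 7], [5], [8], [9]].
Insert 2: 2 bumps 3 from row 1; 3 bumps 5 from row 2; 5 bumps 8 from row 3; 8 bumps 9 from row 4; 9 starts row 5. P = [[1, 2, 4, 6, 7], [3], [5], [8], [9]].

So P = [[1, 2, 4, 6, 7], [3], [5], [8], [9]], Q = [[1, 3, 5, 6, 7], [2], [4], [8], [9]].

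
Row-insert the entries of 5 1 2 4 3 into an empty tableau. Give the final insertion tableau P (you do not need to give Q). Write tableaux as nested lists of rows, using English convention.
P = [[1, 2, 3], [4], [5]]

After inserting 5: P = [[5]].
After inserting 1: P = [[1], [5]].
After inserting 2: P = [[1, 2], [5]].
After inserting 4: P = [[1, 2, 4], [5]].
After inserting 3: P = [[1, 2, 3], [4], [5]].

So P = [[1, 2, 3], [4], [5]].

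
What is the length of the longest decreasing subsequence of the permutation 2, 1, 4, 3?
2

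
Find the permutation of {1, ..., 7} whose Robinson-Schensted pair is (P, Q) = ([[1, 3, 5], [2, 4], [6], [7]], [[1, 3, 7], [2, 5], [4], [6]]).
Reverse the RSK construction: for i from n down to 1, find the cell of Q containing i, remove the entry at that cell from P, and reverse-bump it up through P; the value ejected from row 1 is w(i).

Step i=7: Q has 7 at row 1, column 3; remove that cell from P, ejecting 5. So w(7) = 5. P is now [[1, 3], [2, 4], [6], [7]].
Step i=6: Q has 6 at row 4, column 1; remove 7 from row 4 of P and reverse-bump: 7 enters row 3 and ejects 6; 6 enters row 2 and ejects 4; 4 enters row 1 and ejects 3. So w(6) = 3. P is now [[1, 4], [2, 6], [7]].
Step i=5: Q has 5 at row 2, column 2; remove 6 from row 2 of P and reverse-bump: 6 enters row 1 and ejects 4. So w(5) = 4. P is now [[1, 6], [2], [7]].
Step i=4: Q has 4 at row 3, column 1; remove 7 from row 3 of P and reverse-bump: 7 enters row 2 and ejects 2; 2 enters row 1 and ejects 1. So w(4) = 1. P is now [[2, 6], [7]].
Step i=3: Q has 3 at row 1, column 2; remove that cell from P, ejecting 6. So w(3) = 6. P is now [[2], [7]].
Step i=2: Q has 2 at row 2, column 1; remove 7 from row 2 of P and reverse-bump: 7 enters row 1 and ejects 2. So w(2) = 2. P is now [[7]].
Step i=1: Q has 1 at row 1, column 1; remove that cell from P, ejecting 7. So w(1) = 7. P is now [].

So w = 7 2 6 1 4 3 5.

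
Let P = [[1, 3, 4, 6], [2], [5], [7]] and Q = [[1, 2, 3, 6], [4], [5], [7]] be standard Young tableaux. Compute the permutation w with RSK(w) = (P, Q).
2 3 7 5 4 6 1

Reverse the RSK construction: for i from n down to 1, find the cell of Q containing i, remove the entry at that cell from P, and reverse-bump it up through P; the value ejected from row 1 is w(i).

Step i=7: Q has 7 at row 4, column 1; remove 7 from row 4 of P and reverse-bump: 7 enters row 3 and ejects 5; 5 enters row 2 and ejects 2; 2 enters row 1 and ejects 1. So w(7) = 1. P is now [[2, 3, 4, 6], [5], [7]].
Step i=6: Q has 6 at row 1, column 4; remove that cell from P, ejecting 6. So w(6) = 6. P is now [[2, 3, 4], [5], [7]].
Step i=5: Q has 5 at row 3, column 1; remove 7 from row 3 of P and reverse-bump: 7 enters row 2 and ejects 5; 5 enters row 1 and ejects 4. So w(5) = 4. P is now [[2, 3, 5], [7]].
Step i=4: Q has 4 at row 2, column 1; remove 7 from row 2 of P and reverse-bump: 7 enters row 1 and ejects 5. So w(4) = 5. P is now [[2, 3, 7]].
Step i=3: Q has 3 at row 1, column 3; remove that cell from P, ejecting 7. So w(3) = 7. P is now [[2, 3]].
Step i=2: Q has 2 at row 1, column 2; remove that cell from P, ejecting 3. So w(2) = 3. P is now [[2]].
Step i=1: Q has 1 at row 1, column 1; remove that cell from P, ejecting 2. So w(1) = 2. P is now [].

So w = 2 3 7 5 4 6 1.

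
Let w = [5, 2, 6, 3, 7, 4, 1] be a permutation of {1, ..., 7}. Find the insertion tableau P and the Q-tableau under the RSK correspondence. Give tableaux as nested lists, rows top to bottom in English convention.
Insert each entry of the permutation into P by Schensted row insertion, recording in Q the position of each new cell.

Insert 5: appended to row 1. P = [[5]].
Insert 2: 2 bumps 5 from row 1; 5 starts row 2. P = [[2], [5]].
Insert 6: appended to row 1. P = [[2, 6], [5]].
Insert 3: 3 bumps 6 from row 1; 6 appends to row 2. P = [[2, 3], [5, 6]].
Insert 7: appended to row 1. P = [[2, 3, 7], [5, 6]].
Insert 4: 4 bumps 7 from row 1; 7 appends to row 2. P = [[2, 3, 4], [5, 6, 7]].
Insert 1: 1 bumps 2 from row 1; 2 bumps 5 from row 2; 5 starts row 3. P = [[1, 3, 4], [2, 6, 7], [5]].

So P = [[1, 3, 4], [2, 6, 7], [5]], Q = [[1, 3, 5], [2, 4, 6], [7]].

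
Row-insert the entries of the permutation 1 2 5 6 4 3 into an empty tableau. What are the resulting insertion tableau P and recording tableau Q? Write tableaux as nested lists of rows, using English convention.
P = [[1, 2, 3, 6], [4], [5]], Q = [[1, 2, 3, 4], [5], [6]]

Insert each entry of the permutation into P by Schensted row insertion, recording in Q the position of each new cell.

Insert 1: appended to row 1. P = [[1]].
Insert 2: appended to row 1. P = [[1, 2]].
Insert 5: appended to row 1. P = [[1, 2, 5]].
Insert 6: appended to row 1. P = [[1, 2, 5, 6]].
Insert 4: 4 bumps 5 from row 1; 5 starts row 2. P = [[1, 2, 4, 6], [5]].
Insert 3: 3 bumps 4 from row 1; 4 bumps 5 from row 2; 5 starts row 3. P = [[1, 2, 3, 6], [4], [5]].

So P = [[1, 2, 3, 6], [4], [5]], Q = [[1, 2, 3, 4], [5], [6]].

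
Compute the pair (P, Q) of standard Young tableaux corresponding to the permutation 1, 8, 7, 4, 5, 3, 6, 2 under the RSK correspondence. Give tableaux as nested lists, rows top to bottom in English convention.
Insert each entry of the permutation into P by Schensted row insertion, recording in Q the position of each new cell.

After inserting 1: P = [[1]].
After inserting 8: P = [[1, 8]].
After inserting 7: P = [[1, 7], [8]].
After inserting 4: P = [[1, 4], [7], [8]].
After inserting 5: P = [[1, 4, 5], [7], [8]].
After inserting 3: P = [[1, 3, 5], [4], [7], [8]].
After inserting 6: P = [[1, 3, 5, 6], [4], [7], [8]].
After inserting 2: P = [[1, 2, 5, 6], [3], [4], [7], [8]].

So P = [[1, 2, 5, 6], [3], [4], [7], [8]], Q = [[1, 2, 5, 7], [3], [4], [6], [8]].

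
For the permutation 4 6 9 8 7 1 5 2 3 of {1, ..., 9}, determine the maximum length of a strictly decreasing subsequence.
5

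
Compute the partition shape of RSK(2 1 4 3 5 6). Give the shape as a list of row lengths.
[4, 2]

Row-insert each entry into an empty tableau.

After inserting 2: P = [[2]].
After inserting 1: P = [[1], [2]].
After inserting 4: P = [[1, 4], [2]].
After inserting 3: P = [[1, 3], [2, 4]].
After inserting 5: P = [[1, 3, 5], [2, 4]].
After inserting 6: P = [[1, 3, 5, 6], [2, 4]].

The final insertion tableau P = [[1, 3, 5, 6], [2, 4]] has shape [4, 2].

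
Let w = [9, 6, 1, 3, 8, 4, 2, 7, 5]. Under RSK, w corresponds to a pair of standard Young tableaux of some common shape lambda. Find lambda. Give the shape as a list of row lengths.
RSK row insertion gives P = [[1, 2, 4, 5], [3, 7], [6, 8], [9]], which has shape [4, 2, 2, 1].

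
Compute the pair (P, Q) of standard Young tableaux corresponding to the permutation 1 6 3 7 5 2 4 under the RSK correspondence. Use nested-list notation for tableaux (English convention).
P = [[1, 2, 4], [3, 5], [6, 7]], Q = [[1, 2, 4], [3, 5], [6, 7]]

Insert each entry of the permutation into P by Schensted row insertion, recording in Q the position of each new cell.

Insert 1: appended to row 1. P = [[1]].
Insert 6: appended to row 1. P = [[1, 6]].
Insert 3: 3 bumps 6 from row 1; 6 starts row 2. P = [[1, 3], [6]].
Insert 7: appended to row 1. P = [[1, 3, 7], [6]].
Insert 5: 5 bumps 7 from row 1; 7 appends to row 2. P = [[1, 3, 5], [6, 7]].
Insert 2: 2 bumps 3 from row 1; 3 bumps 6 from row 2; 6 starts row 3. P = [[1, 2, 5], [3, 7], [6]].
Insert 4: 4 bumps 5 from row 1; 5 bumps 7 from row 2; 7 appends to row 3. P = [[1, 2, 4], [3, 5], [6, 7]].

So P = [[1, 2, 4], [3, 5], [6, 7]], Q = [[1, 2, 4], [3, 5], [6, 7]].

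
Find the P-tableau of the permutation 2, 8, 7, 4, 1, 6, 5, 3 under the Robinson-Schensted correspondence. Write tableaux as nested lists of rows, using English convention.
Insert 2: appended to row 1. P = [[2]].
Insert 8: appended to row 1. P = [[2, 8]].
Insert 7: 7 bumps 8 from row 1; 8 starts row 2. P = [[2, 7], [8]].
Insert 4: 4 bumps 7 from row 1; 7 bumps 8 from row 2; 8 starts row 3. P = [[2, 4], [7], [8]].
Insert 1: 1 bumps 2 from row 1; 2 bumps 7 from row 2; 7 bumps 8 from row 3; 8 starts row 4. P = [[1, 4], [2], [7], [8]].
Insert 6: appended to row 1. P = [[1, 4, 6], [2], [7], [8]].
Insert 5: 5 bumps 6 from row 1; 6 appends to row 2. P = [[1, 4, 5], [2, 6], [7], [8]].
Insert 3: 3 bumps 4 from row 1; 4 bumps 6 from row 2; 6 bumps 7 from row 3; 7 bumps 8 from row 4; 8 starts row 5. P = [[1, 3, 5], [2, 4], [6], [7], [8]].

So P = [[1, 3, 5], [2, 4], [6], [7], [8]].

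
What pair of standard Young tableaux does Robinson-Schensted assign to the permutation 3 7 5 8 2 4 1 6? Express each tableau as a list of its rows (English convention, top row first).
Insert each entry of the permutation into P by Schensted row insertion, recording in Q the position of each new cell.

Insert 3: appended to row 1. P = [[3]].
Insert 7: appended to row 1. P = [[3, 7]].
Insert 5: 5 bumps 7 from row 1; 7 starts row 2. P = [[3, 5], [7]].
Insert 8: appended to row 1. P = [[3, 5, 8], [7]].
Insert 2: 2 bumps 3 from row 1; 3 bumps 7 from row 2; 7 starts row 3. P = [[2, 5, 8], [3], [7]].
Insert 4: 4 bumps 5 from row 1; 5 appends to row 2. P = [[2, 4, 8], [3, 5], [7]].
Insert 1: 1 bumps 2 from row 1; 2 bumps 3 from row 2; 3 bumps 7 from row 3; 7 starts row 4. P = [[1, 4, 8], [2, 5], [3], [7]].
Insert 6: 6 bumps 8 from row 1; 8 appends to row 2. P = [[1, 4, 6], [2, 5, 8], [3], [7]].

So P = [[1, 4, 6], [2, 5, 8], [3], [7]], Q = [[1, 2, 4], [3, 6, 8], [5], [7]].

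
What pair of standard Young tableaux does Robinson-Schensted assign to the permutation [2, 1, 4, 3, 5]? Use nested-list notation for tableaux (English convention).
Insert each entry of the permutation into P by Schensted row insertion, recording in Q the position of each new cell.

Insert 2: appended to row 1. P = [[2]], Q = [[1]].
Insert 1: 1 bumps 2 from row 1; 2 starts row 2. P = [[1], [2]], Q = [[1], [2]].
Insert 4: appended to row 1. P = [[1, 4], [2]], Q = [[1, 3], [2]].
Insert 3: 3 bumps 4 from row 1; 4 appends to row 2. P = [[1, 3], [2, 4]], Q = [[1, 3], [2, 4]].
Insert 5: appended to row 1. P = [[1, 3, 5], [2, 4]], Q = [[1, 3, 5], [2, 4]].

So P = [[1, 3, 5], [2, 4]], Q = [[1, 3, 5], [2, 4]].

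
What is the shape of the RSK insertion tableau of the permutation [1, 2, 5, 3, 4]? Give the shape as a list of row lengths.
[4, 1]

Row-insert each entry into an empty tableau.

After inserting 1: P = [[1]].
After inserting 2: P = [[1, 2]].
After inserting 5: P = [[1, 2, 5]].
After inserting 3: P = [[1, 2, 3], [5]].
After inserting 4: P = [[1, 2, 3, 4], [5]].

The final insertion tableau P = [[1, 2, 3, 4], [5]] has shape [4, 1].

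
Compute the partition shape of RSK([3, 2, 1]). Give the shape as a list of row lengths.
RSK row insertion gives P = [[1], [2], [3]], which has shape [1, 1, 1].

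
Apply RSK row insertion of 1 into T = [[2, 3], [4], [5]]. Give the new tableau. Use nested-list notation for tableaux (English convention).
In row 1, 1 replaces 2 (the leftmost entry greater than 1); 2 is bumped to row 2. In row 2, 2 replaces 4 (the leftmost entry greater than 2); 4 is bumped to row 3. In row 3, 4 replaces 5 (the leftmost entry greater than 4); 5 is bumped to row 4. 5 starts a new row 4. The new tableau is [[1, 3], [2], [4], [5]].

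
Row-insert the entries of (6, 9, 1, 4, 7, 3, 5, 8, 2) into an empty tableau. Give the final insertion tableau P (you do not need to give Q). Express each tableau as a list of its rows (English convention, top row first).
P = [[1, 2, 5, 8], [3, 7], [4, 9], [6]]

Insert 6: appended to row 1. P = [[6]].
Insert 9: appended to row 1. P = [[6, 9]].
Insert 1: 1 bumps 6 from row 1; 6 starts row 2. P = [[1, 9], [6]].
Insert 4: 4 bumps 9 from row 1; 9 appends to row 2. P = [[1, 4], [6, 9]].
Insert 7: appended to row 1. P = [[1, 4, 7], [6, 9]].
Insert 3: 3 bumps 4 from row 1; 4 bumps 6 from row 2; 6 starts row 3. P = [[1, 3, 7], [4, 9], [6]].
Insert 5: 5 bumps 7 from row 1; 7 bumps 9 from row 2; 9 appends to row 3. P = [[1, 3, 5], [4, 7], [6, 9]].
Insert 8: appended to row 1. P = [[1, 3, 5, 8], [4, 7], [6, 9]].
Insert 2: 2 bumps 3 from row 1; 3 bumps 4 from row 2; 4 bumps 6 from row 3; 6 starts row 4. P = [[1, 2, 5, 8], [3, 7], [4, 9], [6]].

So P = [[1, 2, 5, 8], [3, 7], [4, 9], [6]].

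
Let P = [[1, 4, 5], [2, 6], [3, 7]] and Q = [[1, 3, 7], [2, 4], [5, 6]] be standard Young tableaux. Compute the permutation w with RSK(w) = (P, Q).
3 2 7 6 1 4 5

Reverse the RSK construction: for i from n down to 1, find the cell of Q containing i, remove the entry at that cell from P, and reverse-bump it up through P; the value ejected from row 1 is w(i).

Step i=7: Q has 7 at row 1, column 3; remove that cell from P, ejecting 5. So w(7) = 5. P is now [[1, 4], [2, 6], [3, 7]].
Step i=6: Q has 6 at row 3, column 2; remove 7 from row 3 of P and reverse-bump: 7 enters row 2 and ejects 6; 6 enters row 1 and ejects 4. So w(6) = 4. P is now [[1, 6], [2, 7], [3]].
Step i=5: Q has 5 at row 3, column 1; remove 3 from row 3 of P and reverse-bump: 3 enters row 2 and ejects 2; 2 enters row 1 and ejects 1. So w(5) = 1. P is now [[2, 6], [3, 7]].
Step i=4: Q has 4 at row 2, column 2; remove 7 from row 2 of P and reverse-bump: 7 enters row 1 and ejects 6. So w(4) = 6. P is now [[2, 7], [3]].
Step i=3: Q has 3 at row 1, column 2; remove that cell from P, ejecting 7. So w(3) = 7. P is now [[2], [3]].
Step i=2: Q has 2 at row 2, column 1; remove 3 from row 2 of P and reverse-bump: 3 enters row 1 and ejects 2. So w(2) = 2. P is now [[3]].
Step i=1: Q has 1 at row 1, column 1; remove that cell from P, ejecting 3. So w(1) = 3. P is now [].

So w = 3 2 7 6 1 4 5.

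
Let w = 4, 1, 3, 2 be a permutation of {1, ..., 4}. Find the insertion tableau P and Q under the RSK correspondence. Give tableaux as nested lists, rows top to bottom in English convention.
P = [[1, 2], [3], [4]], Q = [[1, 3], [2], [4]]

Insert each entry of the permutation into P by Schensted row insertion, recording in Q the position of each new cell.

Insert 4: appended to row 1. P = [[4]].
Insert 1: 1 bumps 4 from row 1; 4 starts row 2. P = [[1], [4]].
Insert 3: appended to row 1. P = [[1, 3], [4]].
Insert 2: 2 bumps 3 from row 1; 3 bumps 4 from row 2; 4 starts row 3. P = [[1, 2], [3], [4]].

So P = [[1, 2], [3], [4]], Q = [[1, 3], [2], [4]].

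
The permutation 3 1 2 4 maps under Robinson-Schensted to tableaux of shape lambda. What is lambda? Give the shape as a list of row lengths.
[3, 1]

Row-insert each entry into an empty tableau.

After inserting 3: P = [[3]].
After inserting 1: P = [[1], [3]].
After inserting 2: P = [[1, 2], [3]].
After inserting 4: P = [[1, 2, 4], [3]].

The final insertion tableau P = [[1, 2, 4], [3]] has shape [3, 1].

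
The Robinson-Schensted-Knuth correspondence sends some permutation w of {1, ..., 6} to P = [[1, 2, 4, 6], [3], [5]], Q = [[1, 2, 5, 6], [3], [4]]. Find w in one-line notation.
Reverse the RSK construction: for i from n down to 1, find the cell of Q containing i, remove the entry at that cell from P, and reverse-bump it up through P; the value ejected from row 1 is w(i).

Step i=6: Q has 6 at row 1, column 4; remove that cell from P, ejecting 6. So w(6) = 6. P is now [[1, 2, 4], [3], [5]].
Step i=5: Q has 5 at row 1, column 3; remove that cell from P, ejecting 4. So w(5) = 4. P is now [[1, 2], [3], [5]].
Step i=4: Q has 4 at row 3, column 1; remove 5 from row 3 of P and reverse-bump: 5 enters row 2 and ejects 3; 3 enters row 1 and ejects 2. So w(4) = 2. P is now [[1, 3], [5]].
Step i=3: Q has 3 at row 2, column 1; remove 5 from row 2 of P and reverse-bump: 5 enters row 1 and ejects 3. So w(3) = 3. P is now [[1, 5]].
Step i=2: Q has 2 at row 1, column 2; remove that cell from P, ejecting 5. So w(2) = 5. P is now [[1]].
Step i=1: Q has 1 at row 1, column 1; remove that cell from P, ejecting 1. So w(1) = 1. P is now [].

So w = 1 5 3 2 4 6.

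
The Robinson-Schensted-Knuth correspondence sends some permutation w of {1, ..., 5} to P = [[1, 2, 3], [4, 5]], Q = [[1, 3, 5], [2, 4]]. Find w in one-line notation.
Reverse the RSK construction: for i from n down to 1, find the cell of Q containing i, remove the entry at that cell from P, and reverse-bump it up through P; the value ejected from row 1 is w(i).

Step i=5: Q has 5 at row 1, column 3; remove that cell from P, ejecting 3. So w(5) = 3. P is now [[1, 2], [4, 5]].
Step i=4: Q has 4 at row 2, column 2; remove 5 from row 2 of P and reverse-bump: 5 enters row 1 and ejects 2. So w(4) = 2. P is now [[1, 5], [4]].
Step i=3: Q has 3 at row 1, column 2; remove that cell from P, ejecting 5. So w(3) = 5. P is now [[1], [4]].
Step i=2: Q has 2 at row 2, column 1; remove 4 from row 2 of P and reverse-bump: 4 enters row 1 and ejects 1. So w(2) = 1. P is now [[4]].
Step i=1: Q has 1 at row 1, column 1; remove that cell from P, ejecting 4. So w(1) = 4. P is now [].

So w = 4 1 5 2 3.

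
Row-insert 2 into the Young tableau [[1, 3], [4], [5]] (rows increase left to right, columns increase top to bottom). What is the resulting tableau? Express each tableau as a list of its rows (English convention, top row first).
[[1, 2], [3], [4], [5]]

In row 1, 2 replaces 3 (the leftmost entry greater than 2); 3 is bumped to row 2. In row 2, 3 replaces 4 (the leftmost entry greater than 3); 4 is bumped to row 3. In row 3, 4 replaces 5 (the leftmost entry greater than 4); 5 is bumped to row 4. 5 starts a new row 4. The new tableau is [[1, 2], [3], [4], [5]].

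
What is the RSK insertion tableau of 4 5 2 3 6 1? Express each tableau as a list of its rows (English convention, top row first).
P = [[1, 3, 6], [2, 5], [4]]

Insert 4: appended to row 1. P = [[4]].
Insert 5: appended to row 1. P = [[4, 5]].
Insert 2: 2 bumps 4 from row 1; 4 starts row 2. P = [[2, 5], [4]].
Insert 3: 3 bumps 5 from row 1; 5 appends to row 2. P = [[2, 3], [4, 5]].
Insert 6: appended to row 1. P = [[2, 3, 6], [4, 5]].
Insert 1: 1 bumps 2 from row 1; 2 bumps 4 from row 2; 4 starts row 3. P = [[1, 3, 6], [2, 5], [4]].

So P = [[1, 3, 6], [2, 5], [4]].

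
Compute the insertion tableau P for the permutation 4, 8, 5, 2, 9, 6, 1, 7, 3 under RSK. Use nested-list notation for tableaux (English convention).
Insert 4: appended to row 1. P = [[4]].
Insert 8: appended to row 1. P = [[4, 8]].
Insert 5: 5 bumps 8 from row 1; 8 starts row 2. P = [[4, 5], [8]].
Insert 2: 2 bumps 4 from row 1; 4 bumps 8 from row 2; 8 starts row 3. P = [[2, 5], [4], [8]].
Insert 9: appended to row 1. P = [[2, 5, 9], [4], [8]].
Insert 6: 6 bumps 9 from row 1; 9 appends to row 2. P = [[2, 5, 6], [4, 9], [8]].
Insert 1: 1 bumps 2 from row 1; 2 bumps 4 from row 2; 4 bumps 8 from row 3; 8 starts row 4. P = [[1, 5, 6], [2, 9], [4], [8]].
Insert 7: appended to row 1. P = [[1, 5, 6, 7], [2, 9], [4], [8]].
Insert 3: 3 bumps 5 from row 1; 5 bumps 9 from row 2; 9 appends to row 3. P = [[1, 3, 6, 7], [2, 5], [4, 9], [8]].

So P = [[1, 3, 6, 7], [2, 5], [4, 9], [8]].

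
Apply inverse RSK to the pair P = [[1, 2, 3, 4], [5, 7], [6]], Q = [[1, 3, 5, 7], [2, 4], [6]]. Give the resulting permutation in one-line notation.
6 1 7 2 5 3 4

Reverse the RSK construction: for i from n down to 1, find the cell of Q containing i, remove the entry at that cell from P, and reverse-bump it up through P; the value ejected from row 1 is w(i).

Step i=7: Q has 7 at row 1, column 4; remove that cell from P, ejecting 4. So w(7) = 4. P is now [[1, 2, 3], [5, 7], [6]].
Step i=6: Q has 6 at row 3, column 1; remove 6 from row 3 of P and reverse-bump: 6 enters row 2 and ejects 5; 5 enters row 1 and ejects 3. So w(6) = 3. P is now [[1, 2, 5], [6, 7]].
Step i=5: Q has 5 at row 1, column 3; remove that cell from P, ejecting 5. So w(5) = 5. P is now [[1, 2], [6, 7]].
Step i=4: Q has 4 at row 2, column 2; remove 7 from row 2 of P and reverse-bump: 7 enters row 1 and ejects 2. So w(4) = 2. P is now [[1, 7], [6]].
Step i=3: Q has 3 at row 1, column 2; remove that cell from P, ejecting 7. So w(3) = 7. P is now [[1], [6]].
Step i=2: Q has 2 at row 2, column 1; remove 6 from row 2 of P and reverse-bump: 6 enters row 1 and ejects 1. So w(2) = 1. P is now [[6]].
Step i=1: Q has 1 at row 1, column 1; remove that cell from P, ejecting 6. So w(1) = 6. P is now [].

So w = 6 1 7 2 5 3 4.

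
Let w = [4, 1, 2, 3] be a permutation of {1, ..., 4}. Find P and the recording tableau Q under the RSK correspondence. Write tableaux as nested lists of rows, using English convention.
Insert each entry of the permutation into P by Schensted row insertion, recording in Q the position of each new cell.

After inserting 4: P = [[4]].
After inserting 1: P = [[1], [4]].
After inserting 2: P = [[1, 2], [4]].
After inserting 3: P = [[1, 2, 3], [4]].

So P = [[1, 2, 3], [4]], Q = [[1, 3, 4], [2]].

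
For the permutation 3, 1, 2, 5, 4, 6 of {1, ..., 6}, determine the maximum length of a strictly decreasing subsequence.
2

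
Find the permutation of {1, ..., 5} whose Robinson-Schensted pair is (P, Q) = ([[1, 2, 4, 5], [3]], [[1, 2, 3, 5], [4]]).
Reverse RSK: for i = n, n-1, ..., 1, locate i in Q, remove the corresponding corner cell from P, and reverse-bump its entry up through P; the value ejected from row 1 is w(i).

So w = 1 3 4 2 5.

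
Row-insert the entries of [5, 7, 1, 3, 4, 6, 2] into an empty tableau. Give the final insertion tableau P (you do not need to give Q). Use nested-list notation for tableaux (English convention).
Insert 5: appended to row 1. P = [[5]].
Insert 7: appended to row 1. P = [[5, 7]].
Insert 1: 1 bumps 5 from row 1; 5 starts row 2. P = [[1, 7], [5]].
Insert 3: 3 bumps 7 from row 1; 7 appends to row 2. P = [[1, 3], [5, 7]].
Insert 4: appended to row 1. P = [[1, 3, 4], [5, 7]].
Insert 6: appended to row 1. P = [[1, 3, 4, 6], [5, 7]].
Insert 2: 2 bumps 3 from row 1; 3 bumps 5 from row 2; 5 starts row 3. P = [[1, 2, 4, 6], [3, 7], [5]].

So P = [[1, 2, 4, 6], [3, 7], [5]].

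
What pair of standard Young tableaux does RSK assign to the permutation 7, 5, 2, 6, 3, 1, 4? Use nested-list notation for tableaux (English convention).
P = [[1, 3, 4], [2, 6], [5], [7]], Q = [[1, 4, 7], [2, 5], [3], [6]]

Insert each entry of the permutation into P by Schensted row insertion, recording in Q the position of each new cell.

Insert 7: appended to row 1. P = [[7]], Q = [[1]].
Insert 5: 5 bumps 7 from row 1; 7 starts row 2. P = [[5], [7]], Q = [[1], [2]].
Insert 2: 2 bumps 5 from row 1; 5 bumps 7 from row 2; 7 starts row 3. P = [[2], [5], [7]], Q = [[1], [2], [3]].
Insert 6: appended to row 1. P = [[2, 6], [5], [7]], Q = [[1, 4], [2], [3]].
Insert 3: 3 bumps 6 from row 1; 6 appends to row 2. P = [[2, 3], [5, 6], [7]], Q = [[1, 4], [2, 5], [3]].
Insert 1: 1 bumps 2 from row 1; 2 bumps 5 from row 2; 5 bumps 7 from row 3; 7 starts row 4. P = [[1, 3], [2, 6], [5], [7]], Q = [[1, 4], [2, 5], [3], [6]].
Insert 4: appended to row 1. P = [[1, 3, 4], [2, 6], [5], [7]], Q = [[1, 4, 7], [2, 5], [3], [6]].

So P = [[1, 3, 4], [2, 6], [5], [7]], Q = [[1, 4, 7], [2, 5], [3], [6]].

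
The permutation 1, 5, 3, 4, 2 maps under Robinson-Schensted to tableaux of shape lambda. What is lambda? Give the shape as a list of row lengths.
[3, 1, 1]

Row-insert each entry into an empty tableau.

After inserting 1: P = [[1]].
After inserting 5: P = [[1, 5]].
After inserting 3: P = [[1, 3], [5]].
After inserting 4: P = [[1, 3, 4], [5]].
After inserting 2: P = [[1, 2, 4], [3], [5]].

The final insertion tableau P = [[1, 2, 4], [3], [5]] has shape [3, 1, 1].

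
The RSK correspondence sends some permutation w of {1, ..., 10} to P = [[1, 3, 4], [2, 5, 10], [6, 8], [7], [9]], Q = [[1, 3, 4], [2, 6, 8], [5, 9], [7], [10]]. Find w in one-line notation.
9 7 8 10 2 3 1 6 5 4

Reverse RSK: for i = n, n-1, ..., 1, locate i in Q, remove the corresponding corner cell from P, and reverse-bump its entry up through P; the value ejected from row 1 is w(i).

So w = 9 7 8 10 2 3 1 6 5 4.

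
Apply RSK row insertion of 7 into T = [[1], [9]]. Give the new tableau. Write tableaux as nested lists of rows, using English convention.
7 is larger than every entry of row 1, so it is appended to row 1. The new tableau is [[1, 7], [9]].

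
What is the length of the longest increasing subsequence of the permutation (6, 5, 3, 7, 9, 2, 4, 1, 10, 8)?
4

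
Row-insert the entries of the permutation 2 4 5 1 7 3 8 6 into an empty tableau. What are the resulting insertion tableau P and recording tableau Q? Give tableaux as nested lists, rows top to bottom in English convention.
P = [[1, 3, 5, 6, 8], [2, 4, 7]], Q = [[1, 2, 3, 5, 7], [4, 6, 8]]

Insert each entry of the permutation into P by Schensted row insertion, recording in Q the position of each new cell.

Insert 2: appended to row 1. P = [[2]].
Insert 4: appended to row 1. P = [[2, 4]].
Insert 5: appended to row 1. P = [[2, 4, 5]].
Insert 1: 1 bumps 2 from row 1; 2 starts row 2. P = [[1, 4, 5], [2]].
Insert 7: appended to row 1. P = [[1, 4, 5, 7], [2]].
Insert 3: 3 bumps 4 from row 1; 4 appends to row 2. P = [[1, 3, 5, 7], [2, 4]].
Insert 8: appended to row 1. P = [[1, 3, 5, 7, 8], [2, 4]].
Insert 6: 6 bumps 7 from row 1; 7 appends to row 2. P = [[1, 3, 5, 6, 8], [2, 4, 7]].

So P = [[1, 3, 5, 6, 8], [2, 4, 7]], Q = [[1, 2, 3, 5, 7], [4, 6, 8]].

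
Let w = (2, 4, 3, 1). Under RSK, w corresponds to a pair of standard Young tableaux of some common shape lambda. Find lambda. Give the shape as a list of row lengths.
Row-insert each entry into an empty tableau.

After inserting 2: P = [[2]].
After inserting 4: P = [[2, 4]].
After inserting 3: P = [[2, 3], [4]].
After inserting 1: P = [[1, 3], [2], [4]].

The final insertion tableau P = [[1, 3], [2], [4]] has shape [2, 1, 1].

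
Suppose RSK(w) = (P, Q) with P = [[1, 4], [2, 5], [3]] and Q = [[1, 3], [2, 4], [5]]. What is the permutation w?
Reverse the RSK construction: for i from n down to 1, find the cell of Q containing i, remove the entry at that cell from P, and reverse-bump it up through P; the value ejected from row 1 is w(i).

Step i=5: Q has 5 at row 3, column 1; remove 3 from row 3 of P and reverse-bump: 3 enters row 2 and ejects 2; 2 enters row 1 and ejects 1. So w(5) = 1. P is now [[2, 4], [3, 5]].
Step i=4: Q has 4 at row 2, column 2; remove 5 from row 2 of P and reverse-bump: 5 enters row 1 and ejects 4. So w(4) = 4. P is now [[2, 5], [3]].
Step i=3: Q has 3 at row 1, column 2; remove that cell from P, ejecting 5. So w(3) = 5. P is now [[2], [3]].
Step i=2: Q has 2 at row 2, column 1; remove 3 from row 2 of P and reverse-bump: 3 enters row 1 and ejects 2. So w(2) = 2. P is now [[3]].
Step i=1: Q has 1 at row 1, column 1; remove that cell from P, ejecting 3. So w(1) = 3. P is now [].

So w = 3 2 5 4 1.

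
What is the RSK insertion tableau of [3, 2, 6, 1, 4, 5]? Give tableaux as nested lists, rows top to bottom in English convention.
P = [[1, 4, 5], [2, 6], [3]]

After inserting 3: P = [[3]].
After inserting 2: P = [[2], [3]].
After inserting 6: P = [[2, 6], [3]].
After inserting 1: P = [[1, 6], [2], [3]].
After inserting 4: P = [[1, 4], [2, 6], [3]].
After inserting 5: P = [[1, 4, 5], [2, 6], [3]].

So P = [[1, 4, 5], [2, 6], [3]].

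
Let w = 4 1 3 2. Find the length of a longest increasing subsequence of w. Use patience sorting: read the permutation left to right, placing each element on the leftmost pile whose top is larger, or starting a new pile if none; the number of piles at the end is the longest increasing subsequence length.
2

4: new pile. tops = [4]
1: onto pile 1 (replacing 4). tops = [1]
3: new pile. tops = [1, 3]
2: onto pile 2 (replacing 3). tops = [1, 2]

2 piles, so the longest increasing subsequence has length 2.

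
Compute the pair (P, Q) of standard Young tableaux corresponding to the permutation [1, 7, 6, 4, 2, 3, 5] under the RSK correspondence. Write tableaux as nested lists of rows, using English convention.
Insert each entry of the permutation into P by Schensted row insertion, recording in Q the position of each new cell.

Insert 1: appended to row 1. P = [[1]].
Insert 7: appended to row 1. P = [[1, 7]].
Insert 6: 6 bumps 7 from row 1; 7 starts row 2. P = [[1, 6], [7]].
Insert 4: 4 bumps 6 from row 1; 6 bumps 7 from row 2; 7 starts row 3. P = [[1, 4], [6], [7]].
Insert 2: 2 bumps 4 from row 1; 4 bumps 6 from row 2; 6 bumps 7 from row 3; 7 starts row 4. P = [[1, 2], [4], [6], [7]].
Insert 3: appended to row 1. P = [[1, 2, 3], [4], [6], [7]].
Insert 5: appended to row 1. P = [[1, 2, 3, 5], [4], [6], [7]].

So P = [[1, 2, 3, 5], [4], [6], [7]], Q = [[1, 2, 6, 7], [3], [4], [5]].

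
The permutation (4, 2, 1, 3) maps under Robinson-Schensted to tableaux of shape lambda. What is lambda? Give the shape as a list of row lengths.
Row-insert each entry into an empty tableau.

After inserting 4: P = [[4]].
After inserting 2: P = [[2], [4]].
After inserting 1: P = [[1], [2], [4]].
After inserting 3: P = [[1, 3], [2], [4]].

The final insertion tableau P = [[1, 3], [2], [4]] has shape [2, 1, 1].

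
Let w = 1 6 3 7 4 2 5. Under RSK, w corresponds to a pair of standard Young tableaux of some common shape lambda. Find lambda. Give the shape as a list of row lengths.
Row-insert each entry into an empty tableau.

After inserting 1: P = [[1]].
After inserting 6: P = [[1, 6]].
After inserting 3: P = [[1, 3], [6]].
After inserting 7: P = [[1, 3, 7], [6]].
After inserting 4: P = [[1, 3, 4], [6, 7]].
After inserting 2: P = [[1, 2, 4], [3, 7], [6]].
After inserting 5: P = [[1, 2, 4, 5], [3, 7], [6]].

The final insertion tableau P = [[1, 2, 4, 5], [3, 7], [6]] has shape [4, 2, 1].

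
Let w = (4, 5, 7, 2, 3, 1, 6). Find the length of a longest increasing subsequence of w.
3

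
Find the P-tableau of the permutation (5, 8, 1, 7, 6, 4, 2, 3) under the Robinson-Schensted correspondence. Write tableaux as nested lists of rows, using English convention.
Insert 5: appended to row 1. P = [[5]].
Insert 8: appended to row 1. P = [[5, 8]].
Insert 1: 1 bumps 5 from row 1; 5 starts row 2. P = [[1, 8], [5]].
Insert 7: 7 bumps 8 from row 1; 8 appends to row 2. P = [[1, 7], [5, 8]].
Insert 6: 6 bumps 7 from row 1; 7 bumps 8 from row 2; 8 starts row 3. P = [[1, 6], [5, 7], [8]].
Insert 4: 4 bumps 6 from row 1; 6 bumps 7 from row 2; 7 bumps 8 from row 3; 8 starts row 4. P = [[1, 4], [5, 6], [7], [8]].
Insert 2: 2 bumps 4 from row 1; 4 bumps 5 from row 2; 5 bumps 7 from row 3; 7 bumps 8 from row 4; 8 starts row 5. P = [[1, 2], [4, 6], [5], [7], [8]].
Insert 3: appended to row 1. P = [[1, 2, 3], [4, 6], [5], [7], [8]].

So P = [[1, 2, 3], [4, 6], [5], [7], [8]].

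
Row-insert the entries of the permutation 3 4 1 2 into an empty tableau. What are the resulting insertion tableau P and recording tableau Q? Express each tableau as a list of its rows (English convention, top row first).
Insert each entry of the permutation into P by Schensted row insertion, recording in Q the position of each new cell.

Insert 3: appended to row 1. P = [[3]], Q = [[1]].
Insert 4: appended to row 1. P = [[3, 4]], Q = [[1, 2]].
Insert 1: 1 bumps 3 from row 1; 3 starts row 2. P = [[1, 4], [3]], Q = [[1, 2], [3]].
Insert 2: 2 bumps 4 from row 1; 4 appends to row 2. P = [[1, 2], [3, 4]], Q = [[1, 2], [3, 4]].

So P = [[1, 2], [3, 4]], Q = [[1, 2], [3, 4]].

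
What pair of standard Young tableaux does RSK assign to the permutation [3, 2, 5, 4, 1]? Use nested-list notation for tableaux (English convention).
P = [[1, 4], [2, 5], [3]], Q = [[1, 3], [2, 4], [5]]

Insert each entry of the permutation into P by Schensted row insertion, recording in Q the position of each new cell.

Insert 3: appended to row 1. P = [[3]].
Insert 2: 2 bumps 3 from row 1; 3 starts row 2. P = [[2], [3]].
Insert 5: appended to row 1. P = [[2, 5], [3]].
Insert 4: 4 bumps 5 from row 1; 5 appends to row 2. P = [[2, 4], [3, 5]].
Insert 1: 1 bumps 2 from row 1; 2 bumps 3 from row 2; 3 starts row 3. P = [[1, 4], [2, 5], [3]].

So P = [[1, 4], [2, 5], [3]], Q = [[1, 3], [2, 4], [5]].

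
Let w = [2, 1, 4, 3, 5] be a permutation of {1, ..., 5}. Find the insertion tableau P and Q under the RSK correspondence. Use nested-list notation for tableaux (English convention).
Insert each entry of the permutation into P by Schensted row insertion, recording in Q the position of each new cell.

After inserting 2: P = [[2]].
After inserting 1: P = [[1], [2]].
After inserting 4: P = [[1, 4], [2]].
After inserting 3: P = [[1, 3], [2, 4]].
After inserting 5: P = [[1, 3, 5], [2, 4]].

So P = [[1, 3, 5], [2, 4]], Q = [[1, 3, 5], [2, 4]].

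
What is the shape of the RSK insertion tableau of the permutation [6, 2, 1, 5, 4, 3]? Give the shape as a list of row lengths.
[2, 2, 1, 1]

Row-insert each entry into an empty tableau.

After inserting 6: P = [[6]].
After inserting 2: P = [[2], [6]].
After inserting 1: P = [[1], [2], [6]].
After inserting 5: P = [[1, 5], [2], [6]].
After inserting 4: P = [[1, 4], [2, 5], [6]].
After inserting 3: P = [[1, 3], [2, 4], [5], [6]].

The final insertion tableau P = [[1, 3], [2, 4], [5], [6]] has shape [2, 2, 1, 1].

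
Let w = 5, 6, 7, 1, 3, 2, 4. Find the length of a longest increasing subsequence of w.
3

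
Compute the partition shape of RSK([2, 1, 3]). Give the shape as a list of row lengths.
Row-insert each entry into an empty tableau.

After inserting 2: P = [[2]].
After inserting 1: P = [[1], [2]].
After inserting 3: P = [[1, 3], [2]].

The final insertion tableau P = [[1, 3], [2]] has shape [2, 1].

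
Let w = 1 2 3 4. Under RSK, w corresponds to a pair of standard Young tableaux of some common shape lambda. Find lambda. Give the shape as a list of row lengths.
RSK row insertion gives P = [[1, 2, 3, 4]], which has shape [4].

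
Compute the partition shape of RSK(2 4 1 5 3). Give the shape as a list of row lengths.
[3, 2]

Row-insert each entry into an empty tableau.

After inserting 2: P = [[2]].
After inserting 4: P = [[2, 4]].
After inserting 1: P = [[1, 4], [2]].
After inserting 5: P = [[1, 4, 5], [2]].
After inserting 3: P = [[1, 3, 5], [2, 4]].

The final insertion tableau P = [[1, 3, 5], [2, 4]] has shape [3, 2].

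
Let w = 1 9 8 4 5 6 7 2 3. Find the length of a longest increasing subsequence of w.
5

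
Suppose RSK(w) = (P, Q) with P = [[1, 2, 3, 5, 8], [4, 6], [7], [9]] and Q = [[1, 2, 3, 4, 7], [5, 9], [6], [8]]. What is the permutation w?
1 2 4 9 7 6 8 3 5

Reverse the RSK construction: for i from n down to 1, find the cell of Q containing i, remove the entry at that cell from P, and reverse-bump it up through P; the value ejected from row 1 is w(i).

Step i=9: Q has 9 at row 2, column 2; remove 6 from row 2 of P and reverse-bump: 6 enters row 1 and ejects 5. So w(9) = 5. P is now [[1, 2, 3, 6, 8], [4], [7], [9]].
Step i=8: Q has 8 at row 4, column 1; remove 9 from row 4 of P and reverse-bump: 9 enters row 3 and ejects 7; 7 enters row 2 and ejects 4; 4 enters row 1 and ejects 3. So w(8) = 3. P is now [[1, 2, 4, 6, 8], [7], [9]].
Step i=7: Q has 7 at row 1, column 5; remove that cell from P, ejecting 8. So w(7) = 8. P is now [[1, 2, 4, 6], [7], [9]].
Step i=6: Q has 6 at row 3, column 1; remove 9 from row 3 of P and reverse-bump: 9 enters row 2 and ejects 7; 7 enters row 1 and ejects 6. So w(6) = 6. P is now [[1, 2, 4, 7], [9]].
Step i=5: Q has 5 at row 2, column 1; remove 9 from row 2 of P and reverse-bump: 9 enters row 1 and ejects 7. So w(5) = 7. P is now [[1, 2, 4, 9]].
Step i=4: Q has 4 at row 1, column 4; remove that cell from P, ejecting 9. So w(4) = 9. P is now [[1, 2, 4]].
Step i=3: Q has 3 at row 1, column 3; remove that cell from P, ejecting 4. So w(3) = 4. P is now [[1, 2]].
Step i=2: Q has 2 at row 1, column 2; remove that cell from P, ejecting 2. So w(2) = 2. P is now [[1]].
Step i=1: Q has 1 at row 1, column 1; remove that cell from P, ejecting 1. So w(1) = 1. P is now [].

So w = 1 2 4 9 7 6 8 3 5.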